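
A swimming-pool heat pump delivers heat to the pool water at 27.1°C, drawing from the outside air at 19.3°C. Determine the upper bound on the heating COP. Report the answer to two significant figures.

38

In absolute terms T_C = 292.45 K and T_H = 300.25 K, so ΔT = 7.800 K.
For a reversible cycle, COP_Carnot = T_H/ΔT = 300.25/7.800 = 38.49.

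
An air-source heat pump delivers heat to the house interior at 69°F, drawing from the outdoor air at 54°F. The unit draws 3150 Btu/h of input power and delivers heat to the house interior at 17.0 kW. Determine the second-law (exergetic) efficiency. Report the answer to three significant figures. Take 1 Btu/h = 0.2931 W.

0.522

Converting, Q̇_H = 17.00 kW = 58000 Btu/h, so COP_actual = Q̇_H/Ẇ = 58000/3150 = 18.41.
In absolute terms T_C = 285.37 K and T_H = 293.71 K, so ΔT = 8.333 K.
COP_Carnot = T_H/ΔT = 293.71/8.333 = 35.24.
η_II = COP_actual/COP_Carnot = 18.41/35.24 = 0.5224.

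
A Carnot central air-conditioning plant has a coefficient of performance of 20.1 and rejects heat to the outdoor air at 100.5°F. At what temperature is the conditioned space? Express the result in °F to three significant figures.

For a Carnot refrigerator COP_R = T_C/(T_H − T_C), so T_C = COP·T_H/(1 + COP).
With T_H = 311.21 K, T_C = 20.1 × 311.21/21.10 = 296.46 K.
Converting, 296.46 K = 73.95°F.

74.0 °F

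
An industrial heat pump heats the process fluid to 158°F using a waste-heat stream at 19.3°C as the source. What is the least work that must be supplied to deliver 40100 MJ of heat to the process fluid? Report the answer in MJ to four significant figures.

In absolute terms T_C = 292.45 K and T_H = 343.15 K, so ΔT = 50.70 K.
The reversible limit is COP_HP = T_H/ΔT = 6.768, so W_min = Q_H/COP = Q_H·ΔT/T_H.
W_min = 40100 × 50.70/343.15 = 5925 MJ.

5925 MJ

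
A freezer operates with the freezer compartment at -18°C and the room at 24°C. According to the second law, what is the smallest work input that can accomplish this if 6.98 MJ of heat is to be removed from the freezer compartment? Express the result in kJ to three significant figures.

1150 kJ

In absolute terms T_C = 255.15 K and T_H = 297.15 K, so ΔT = 42.00 K.
The reversible limit is COP_R = T_C/ΔT = 6.075, so W_min = Q_C/COP = Q_C·ΔT/T_C.
W_min = 6.980 × 42.00/255.15 = 1.149 MJ = 1149 kJ.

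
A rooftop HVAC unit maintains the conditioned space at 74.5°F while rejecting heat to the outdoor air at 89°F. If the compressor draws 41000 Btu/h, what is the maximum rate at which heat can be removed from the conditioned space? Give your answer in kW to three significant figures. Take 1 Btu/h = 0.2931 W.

In absolute terms T_C = 296.76 K and T_H = 304.82 K, so ΔT = 8.056 K.
COP_Carnot = T_C/ΔT = 296.76/8.056 = 36.84.
Q̇_max = COP_Carnot × Ẇ = 36.84 × 41000 Btu/h = 1510000 Btu/h = 442.7 kW.

443 kW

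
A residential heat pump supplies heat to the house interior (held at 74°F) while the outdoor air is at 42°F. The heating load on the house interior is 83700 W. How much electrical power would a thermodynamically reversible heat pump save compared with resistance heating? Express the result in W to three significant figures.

In absolute terms T_C = 278.71 K and T_H = 296.48 K, so ΔT = 17.78 K.
COP_Carnot = T_H/ΔT = 296.48/17.78 = 16.68.
Resistance heating needs Ẇ_res = Q̇_H = 83700 W; the reversible heat pump needs only Ẇ_hp = Q̇_H/COP = 5019 W.
Saving = 83700 − 5019 = 78680 W.

78700 W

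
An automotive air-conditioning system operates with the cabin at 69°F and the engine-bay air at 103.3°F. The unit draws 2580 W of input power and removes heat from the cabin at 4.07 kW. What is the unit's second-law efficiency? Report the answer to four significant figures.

0.1023

Converting, Q̇_C = 4.070 kW = 4070 W, so COP_actual = Q̇_C/Ẇ = 4070/2580 = 1.578.
In absolute terms T_C = 293.71 K and T_H = 312.76 K, so ΔT = 19.06 K.
COP_Carnot = T_C/ΔT = 293.71/19.06 = 15.41.
η_II = COP_actual/COP_Carnot = 1.578/15.41 = 0.1023.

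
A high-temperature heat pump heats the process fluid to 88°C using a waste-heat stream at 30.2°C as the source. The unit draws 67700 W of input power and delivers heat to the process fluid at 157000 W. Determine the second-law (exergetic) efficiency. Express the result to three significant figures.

COP_actual = Q̇_H/Ẇ = 157000/67700 = 2.319.
In absolute terms T_C = 303.35 K and T_H = 361.15 K, so ΔT = 57.80 K.
COP_Carnot = T_H/ΔT = 361.15/57.80 = 6.248.
η_II = COP_actual/COP_Carnot = 2.319/6.248 = 0.3712.

0.371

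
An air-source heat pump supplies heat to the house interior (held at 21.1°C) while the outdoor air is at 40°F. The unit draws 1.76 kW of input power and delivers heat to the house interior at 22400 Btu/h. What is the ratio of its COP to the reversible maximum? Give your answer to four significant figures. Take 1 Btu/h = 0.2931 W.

0.2112

Converting, Q̇_H = 22400 Btu/h = 6.565 kW, so COP_actual = Q̇_H/Ẇ = 6.565/1.760 = 3.730.
In absolute terms T_C = 277.59 K and T_H = 294.25 K, so ΔT = 16.66 K.
COP_Carnot = T_H/ΔT = 294.25/16.66 = 17.67.
η_II = COP_actual/COP_Carnot = 3.730/17.67 = 0.2112.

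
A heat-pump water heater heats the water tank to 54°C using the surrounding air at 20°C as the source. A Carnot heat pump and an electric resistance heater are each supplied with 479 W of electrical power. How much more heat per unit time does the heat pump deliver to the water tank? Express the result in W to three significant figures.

4130 W

In absolute terms T_C = 293.15 K and T_H = 327.15 K, so ΔT = 34.00 K.
COP_Carnot = T_H/ΔT = 327.15/34.00 = 9.622.
The heat pump delivers Q̇_H = COP × Ẇ = 4609 W; the resistance heater delivers Ẇ = 479.0 W.
Extra = (COP − 1)·Ẇ = 4130 W.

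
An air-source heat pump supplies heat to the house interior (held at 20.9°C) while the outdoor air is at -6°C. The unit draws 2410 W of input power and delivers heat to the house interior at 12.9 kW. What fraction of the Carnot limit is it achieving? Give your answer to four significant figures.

0.4897

Converting, Q̇_H = 12.90 kW = 12900 W, so COP_actual = Q̇_H/Ẇ = 12900/2410 = 5.353.
In absolute terms T_C = 267.15 K and T_H = 294.05 K, so ΔT = 26.90 K.
COP_Carnot = T_H/ΔT = 294.05/26.90 = 10.93.
η_II = COP_actual/COP_Carnot = 5.353/10.93 = 0.4897.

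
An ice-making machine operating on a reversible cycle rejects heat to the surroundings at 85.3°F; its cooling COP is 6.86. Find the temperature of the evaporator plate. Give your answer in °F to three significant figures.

16.0 °F

For a Carnot refrigerator COP_R = T_C/(T_H − T_C), so T_C = COP·T_H/(1 + COP).
With T_H = 302.76 K, T_C = 6.86 × 302.76/7.860 = 264.24 K.
Converting, 264.24 K = 15.97°F.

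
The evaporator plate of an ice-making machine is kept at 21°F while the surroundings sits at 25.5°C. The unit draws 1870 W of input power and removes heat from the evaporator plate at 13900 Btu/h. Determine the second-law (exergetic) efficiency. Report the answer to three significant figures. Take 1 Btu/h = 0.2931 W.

Converting, Q̇_C = 13900 Btu/h = 4074 W, so COP_actual = Q̇_C/Ẇ = 4074/1870 = 2.179.
In absolute terms T_C = 267.04 K and T_H = 298.65 K, so ΔT = 31.61 K.
COP_Carnot = T_C/ΔT = 267.04/31.61 = 8.448.
η_II = COP_actual/COP_Carnot = 2.179/8.448 = 0.2579.

0.258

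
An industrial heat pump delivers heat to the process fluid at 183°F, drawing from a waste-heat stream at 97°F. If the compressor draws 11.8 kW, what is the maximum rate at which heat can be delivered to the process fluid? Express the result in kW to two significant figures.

In absolute terms T_C = 309.26 K and T_H = 357.04 K, so ΔT = 47.78 K.
COP_Carnot = T_H/ΔT = 357.04/47.78 = 7.473.
Q̇_max = COP_Carnot × Ẇ = 7.473 × 11.80 kW = 88.18 kW.

88 kW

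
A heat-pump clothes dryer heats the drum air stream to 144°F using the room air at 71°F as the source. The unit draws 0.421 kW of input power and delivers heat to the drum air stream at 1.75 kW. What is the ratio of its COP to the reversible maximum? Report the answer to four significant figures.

0.5027

COP_actual = Q̇_H/Ẇ = 1.750/0.4210 = 4.157.
In absolute terms T_C = 294.82 K and T_H = 335.37 K, so ΔT = 40.56 K.
COP_Carnot = T_H/ΔT = 335.37/40.56 = 8.269.
η_II = COP_actual/COP_Carnot = 4.157/8.269 = 0.5027.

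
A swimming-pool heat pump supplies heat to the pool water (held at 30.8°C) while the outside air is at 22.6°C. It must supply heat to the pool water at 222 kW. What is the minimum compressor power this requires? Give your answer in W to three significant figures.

In absolute terms T_C = 295.75 K and T_H = 303.95 K, so ΔT = 8.200 K.
COP_Carnot = T_H/ΔT = 303.95/8.200 = 37.07.
Ẇ_min = Q̇/COP_Carnot = 222.0/37.07 = 5.989 kW = 5989 W.

5990 W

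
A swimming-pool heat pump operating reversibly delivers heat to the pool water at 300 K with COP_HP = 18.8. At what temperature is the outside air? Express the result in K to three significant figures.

284 K

COP_HP = T_H/(T_H − T_C) gives T_H − T_C = T_H/COP.
With T_H = 300.00 K, T_C = 300.00 × (1 − 1/18.8) = 284.04 K.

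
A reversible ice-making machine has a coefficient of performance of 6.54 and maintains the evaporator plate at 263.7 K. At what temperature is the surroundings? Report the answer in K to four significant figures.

304.0 K

COP_R = T_C/(T_H − T_C) gives T_H − T_C = T_C/COP.
With T_C = 263.70 K, T_H = 263.70 × (1 + 1/6.54) = 304.02 K.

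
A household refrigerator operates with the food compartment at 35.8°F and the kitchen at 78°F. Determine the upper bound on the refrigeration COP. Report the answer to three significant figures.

In absolute terms T_C = 275.26 K and T_H = 298.71 K, so ΔT = 23.44 K.
For a reversible cycle, COP_Carnot = T_C/ΔT = 275.26/23.44 = 11.74.

11.7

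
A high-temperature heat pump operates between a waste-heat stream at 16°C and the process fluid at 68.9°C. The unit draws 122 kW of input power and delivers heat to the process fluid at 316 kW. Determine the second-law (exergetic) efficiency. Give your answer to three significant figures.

COP_actual = Q̇_H/Ẇ = 316.0/122.0 = 2.590.
In absolute terms T_C = 289.15 K and T_H = 342.05 K, so ΔT = 52.90 K.
COP_Carnot = T_H/ΔT = 342.05/52.90 = 6.466.
η_II = COP_actual/COP_Carnot = 2.590/6.466 = 0.4006.

0.401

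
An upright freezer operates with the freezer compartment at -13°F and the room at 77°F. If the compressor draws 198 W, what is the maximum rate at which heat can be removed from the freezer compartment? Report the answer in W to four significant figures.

In absolute terms T_C = 248.15 K and T_H = 298.15 K, so ΔT = 50.00 K.
COP_Carnot = T_C/ΔT = 248.15/50.00 = 4.963.
Q̇_max = COP_Carnot × Ẇ = 4.963 × 198.0 W = 982.7 W.

982.7 W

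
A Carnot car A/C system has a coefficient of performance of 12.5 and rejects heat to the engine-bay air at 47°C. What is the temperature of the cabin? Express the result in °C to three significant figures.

For a Carnot refrigerator COP_R = T_C/(T_H − T_C), so T_C = COP·T_H/(1 + COP).
With T_H = 320.15 K, T_C = 12.5 × 320.15/13.50 = 296.44 K.
Converting, 296.44 K = 23.29°C.

23.3 °C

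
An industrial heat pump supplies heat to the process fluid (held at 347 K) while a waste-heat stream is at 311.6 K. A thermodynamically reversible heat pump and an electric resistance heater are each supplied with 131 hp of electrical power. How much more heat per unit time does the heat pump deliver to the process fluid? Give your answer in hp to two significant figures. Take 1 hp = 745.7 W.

The reservoir spacing is ΔT = 347 − 311.6 = 35.40 K.
COP_Carnot = T_H/ΔT = 347.00/35.40 = 9.802.
The heat pump delivers Q̇_H = COP × Ẇ = 1284 hp; the resistance heater delivers Ẇ = 131.0 hp.
Extra = (COP − 1)·Ẇ = 1153 hp.

1200 hp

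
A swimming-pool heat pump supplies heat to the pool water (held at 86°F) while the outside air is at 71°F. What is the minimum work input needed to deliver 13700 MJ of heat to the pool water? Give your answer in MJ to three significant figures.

In absolute terms T_C = 294.82 K and T_H = 303.15 K, so ΔT = 8.333 K.
The reversible limit is COP_HP = T_H/ΔT = 36.38, so W_min = Q_H/COP = Q_H·ΔT/T_H.
W_min = 13700 × 8.333/303.15 = 376.6 MJ.

377 MJ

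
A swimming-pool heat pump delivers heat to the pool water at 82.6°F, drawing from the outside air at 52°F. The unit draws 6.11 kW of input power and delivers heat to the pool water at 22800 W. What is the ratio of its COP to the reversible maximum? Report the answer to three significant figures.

0.211

Converting, Q̇_H = 22800 W = 22.80 kW, so COP_actual = Q̇_H/Ẇ = 22.80/6.110 = 3.732.
In absolute terms T_C = 284.26 K and T_H = 301.26 K, so ΔT = 17.00 K.
COP_Carnot = T_H/ΔT = 301.26/17.00 = 17.72.
η_II = COP_actual/COP_Carnot = 3.732/17.72 = 0.2106.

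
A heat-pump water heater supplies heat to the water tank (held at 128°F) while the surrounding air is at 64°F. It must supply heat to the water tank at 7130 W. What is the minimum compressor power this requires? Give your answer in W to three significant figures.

In absolute terms T_C = 290.93 K and T_H = 326.48 K, so ΔT = 35.56 K.
COP_Carnot = T_H/ΔT = 326.48/35.56 = 9.182.
Ẇ_min = Q̇/COP_Carnot = 7130/9.182 = 776.5 W.

776 W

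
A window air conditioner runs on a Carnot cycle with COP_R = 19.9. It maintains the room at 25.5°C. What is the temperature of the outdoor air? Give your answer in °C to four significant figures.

40.51 °C

COP_R = T_C/(T_H − T_C) gives T_H − T_C = T_C/COP.
With T_C = 298.65 K, T_H = 298.65 × (1 + 1/19.9) = 313.66 K.
Converting, 313.66 K = 40.51°C.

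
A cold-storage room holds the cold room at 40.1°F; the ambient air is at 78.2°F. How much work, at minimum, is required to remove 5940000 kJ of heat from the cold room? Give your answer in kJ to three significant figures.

In absolute terms T_C = 277.65 K and T_H = 298.82 K, so ΔT = 21.17 K.
The reversible limit is COP_R = T_C/ΔT = 13.12, so W_min = Q_C/COP = Q_C·ΔT/T_C.
W_min = 5940000 × 21.17/277.65 = 452800 kJ.

453000 kJ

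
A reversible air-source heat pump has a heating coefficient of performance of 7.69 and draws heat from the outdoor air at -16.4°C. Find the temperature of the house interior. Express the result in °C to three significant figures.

COP_HP = T_H/(T_H − T_C) rearranges to T_H = COP·T_C/(COP − 1).
With T_C = 256.75 K, T_H = 7.69 × 256.75/6.690 = 295.13 K.
Converting, 295.13 K = 21.98°C.

22.0 °C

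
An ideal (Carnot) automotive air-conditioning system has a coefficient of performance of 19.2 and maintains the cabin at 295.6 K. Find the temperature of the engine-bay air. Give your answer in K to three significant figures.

311 K

COP_R = T_C/(T_H − T_C) gives T_H − T_C = T_C/COP.
With T_C = 295.60 K, T_H = 295.60 × (1 + 1/19.2) = 311.00 K.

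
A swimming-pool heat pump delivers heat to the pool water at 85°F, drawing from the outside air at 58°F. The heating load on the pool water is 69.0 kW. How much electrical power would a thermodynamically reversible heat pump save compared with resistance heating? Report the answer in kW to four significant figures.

In absolute terms T_C = 287.59 K and T_H = 302.59 K, so ΔT = 15.00 K.
COP_Carnot = T_H/ΔT = 302.59/15.00 = 20.17.
Resistance heating needs Ẇ_res = Q̇_H = 69.00 kW; the reversible heat pump needs only Ẇ_hp = Q̇_H/COP = 3.420 kW.
Saving = 69.00 − 3.420 = 65.58 kW.

65.58 kW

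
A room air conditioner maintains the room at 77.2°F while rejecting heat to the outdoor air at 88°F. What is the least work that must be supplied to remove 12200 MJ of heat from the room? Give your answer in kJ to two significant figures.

250000 kJ

In absolute terms T_C = 298.26 K and T_H = 304.26 K, so ΔT = 6.000 K.
The reversible limit is COP_R = T_C/ΔT = 49.71, so W_min = Q_C/COP = Q_C·ΔT/T_C.
W_min = 12200 × 6.000/298.26 = 245.4 MJ = 245400 kJ.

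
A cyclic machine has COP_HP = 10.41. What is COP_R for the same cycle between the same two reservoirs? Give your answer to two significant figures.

Since Q_H = Q_C + W for any cycle, COP_R = Q_C/W = Q_H/W − 1.
COP_R = 10.41 − 1 = 9.41.

9.4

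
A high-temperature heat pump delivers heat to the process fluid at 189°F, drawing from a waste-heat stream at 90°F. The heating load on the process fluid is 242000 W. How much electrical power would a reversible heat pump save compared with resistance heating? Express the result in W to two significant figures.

In absolute terms T_C = 305.37 K and T_H = 360.37 K, so ΔT = 55.00 K.
COP_Carnot = T_H/ΔT = 360.37/55.00 = 6.552.
Resistance heating needs Ẇ_res = Q̇_H = 242000 W; the reversible heat pump needs only Ẇ_hp = Q̇_H/COP = 36930 W.
Saving = 242000 − 36930 = 205100 W.

210000 W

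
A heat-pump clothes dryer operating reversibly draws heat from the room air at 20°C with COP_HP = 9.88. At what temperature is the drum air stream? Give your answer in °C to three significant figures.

53.0 °C

COP_HP = T_H/(T_H − T_C) rearranges to T_H = COP·T_C/(COP − 1).
With T_C = 293.15 K, T_H = 9.88 × 293.15/8.880 = 326.16 K.
Converting, 326.16 K = 53.01°C.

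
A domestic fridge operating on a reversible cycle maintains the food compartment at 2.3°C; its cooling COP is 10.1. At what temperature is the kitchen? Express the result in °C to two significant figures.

30 °C

COP_R = T_C/(T_H − T_C) gives T_H − T_C = T_C/COP.
With T_C = 275.45 K, T_H = 275.45 × (1 + 1/10.1) = 302.72 K.
Converting, 302.72 K = 29.57°C.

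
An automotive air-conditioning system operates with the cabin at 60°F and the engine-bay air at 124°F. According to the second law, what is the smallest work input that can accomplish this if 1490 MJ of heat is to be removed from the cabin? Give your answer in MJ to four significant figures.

183.5 MJ

In absolute terms T_C = 288.71 K and T_H = 324.26 K, so ΔT = 35.56 K.
The reversible limit is COP_R = T_C/ΔT = 8.120, so W_min = Q_C/COP = Q_C·ΔT/T_C.
W_min = 1490 × 35.56/288.71 = 183.5 MJ.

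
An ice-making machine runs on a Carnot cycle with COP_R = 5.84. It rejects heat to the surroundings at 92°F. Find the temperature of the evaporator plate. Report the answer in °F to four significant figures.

11.35 °F

For a Carnot refrigerator COP_R = T_C/(T_H − T_C), so T_C = COP·T_H/(1 + COP).
With T_H = 306.48 K, T_C = 5.84 × 306.48/6.840 = 261.68 K.
Converting, 261.68 K = 11.35°F.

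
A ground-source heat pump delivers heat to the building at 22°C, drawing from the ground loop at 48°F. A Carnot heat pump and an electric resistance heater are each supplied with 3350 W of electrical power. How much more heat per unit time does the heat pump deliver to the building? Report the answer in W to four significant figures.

In absolute terms T_C = 282.04 K and T_H = 295.15 K, so ΔT = 13.11 K.
COP_Carnot = T_H/ΔT = 295.15/13.11 = 22.51.
The heat pump delivers Q̇_H = COP × Ẇ = 75410 W; the resistance heater delivers Ẇ = 3350 W.
Extra = (COP − 1)·Ẇ = 72060 W.

72060 W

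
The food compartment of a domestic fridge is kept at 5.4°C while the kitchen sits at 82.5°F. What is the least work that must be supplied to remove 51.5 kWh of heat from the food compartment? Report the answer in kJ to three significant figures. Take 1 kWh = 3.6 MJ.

In absolute terms T_C = 278.55 K and T_H = 301.21 K, so ΔT = 22.66 K.
The reversible limit is COP_R = T_C/ΔT = 12.29, so W_min = Q_C/COP = Q_C·ΔT/T_C.
W_min = 51.50 × 22.66/278.55 = 4.189 kWh = 15080 kJ.

15100 kJ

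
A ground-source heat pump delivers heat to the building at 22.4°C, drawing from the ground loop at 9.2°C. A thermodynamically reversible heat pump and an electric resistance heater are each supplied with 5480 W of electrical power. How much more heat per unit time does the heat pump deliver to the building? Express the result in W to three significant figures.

In absolute terms T_C = 282.35 K and T_H = 295.55 K, so ΔT = 13.20 K.
COP_Carnot = T_H/ΔT = 295.55/13.20 = 22.39.
The heat pump delivers Q̇_H = COP × Ẇ = 122700 W; the resistance heater delivers Ẇ = 5480 W.
Extra = (COP − 1)·Ẇ = 117200 W.

117000 W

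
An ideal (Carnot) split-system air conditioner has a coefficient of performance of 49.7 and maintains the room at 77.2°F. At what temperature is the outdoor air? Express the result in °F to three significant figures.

COP_R = T_C/(T_H − T_C) gives T_H − T_C = T_C/COP.
With T_C = 298.26 K, T_H = 298.26 × (1 + 1/49.7) = 304.26 K.
Converting, 304.26 K = 88.00°F.

88.0 °F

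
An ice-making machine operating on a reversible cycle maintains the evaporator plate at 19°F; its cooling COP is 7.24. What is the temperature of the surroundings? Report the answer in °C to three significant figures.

29.5 °C

COP_R = T_C/(T_H − T_C) gives T_H − T_C = T_C/COP.
With T_C = 265.93 K, T_H = 265.93 × (1 + 1/7.24) = 302.66 K.
Converting, 302.66 K = 29.51°C.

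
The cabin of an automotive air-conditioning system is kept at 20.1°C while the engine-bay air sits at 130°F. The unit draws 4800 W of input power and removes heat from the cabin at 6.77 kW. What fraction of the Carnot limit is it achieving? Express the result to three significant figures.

Converting, Q̇_C = 6.770 kW = 6770 W, so COP_actual = Q̇_C/Ẇ = 6770/4800 = 1.410.
In absolute terms T_C = 293.25 K and T_H = 327.59 K, so ΔT = 34.34 K.
COP_Carnot = T_C/ΔT = 293.25/34.34 = 8.538.
η_II = COP_actual/COP_Carnot = 1.410/8.538 = 0.1652.

0.165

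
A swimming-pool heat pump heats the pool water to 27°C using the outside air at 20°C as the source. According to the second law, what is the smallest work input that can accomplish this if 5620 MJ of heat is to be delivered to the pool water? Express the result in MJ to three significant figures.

131 MJ

In absolute terms T_C = 293.15 K and T_H = 300.15 K, so ΔT = 7.000 K.
The reversible limit is COP_HP = T_H/ΔT = 42.88, so W_min = Q_H/COP = Q_H·ΔT/T_H.
W_min = 5620 × 7.000/300.15 = 131.1 MJ.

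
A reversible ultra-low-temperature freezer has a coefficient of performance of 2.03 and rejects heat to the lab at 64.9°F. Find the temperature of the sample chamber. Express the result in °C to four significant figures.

-77.90 °C

For a Carnot refrigerator COP_R = T_C/(T_H − T_C), so T_C = COP·T_H/(1 + COP).
With T_H = 291.43 K, T_C = 2.03 × 291.43/3.030 = 195.25 K.
Converting, 195.25 K = -77.90°C.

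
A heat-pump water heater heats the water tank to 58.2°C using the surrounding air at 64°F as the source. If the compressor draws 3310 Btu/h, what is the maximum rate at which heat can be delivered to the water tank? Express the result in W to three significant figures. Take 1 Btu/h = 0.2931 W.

In absolute terms T_C = 290.93 K and T_H = 331.35 K, so ΔT = 40.42 K.
COP_Carnot = T_H/ΔT = 331.35/40.42 = 8.197.
Q̇_max = COP_Carnot × Ẇ = 8.197 × 3310 Btu/h = 27130 Btu/h = 7953 W.

7950 W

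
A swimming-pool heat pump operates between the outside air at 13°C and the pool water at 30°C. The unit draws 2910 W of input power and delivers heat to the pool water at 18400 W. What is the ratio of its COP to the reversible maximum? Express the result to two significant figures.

0.35

COP_actual = Q̇_H/Ẇ = 18400/2910 = 6.323.
In absolute terms T_C = 286.15 K and T_H = 303.15 K, so ΔT = 17.00 K.
COP_Carnot = T_H/ΔT = 303.15/17.00 = 17.83.
η_II = COP_actual/COP_Carnot = 6.323/17.83 = 0.3546.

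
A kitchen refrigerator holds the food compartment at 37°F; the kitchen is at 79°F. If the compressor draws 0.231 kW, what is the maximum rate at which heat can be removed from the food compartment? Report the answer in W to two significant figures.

2700 W

In absolute terms T_C = 275.93 K and T_H = 299.26 K, so ΔT = 23.33 K.
COP_Carnot = T_C/ΔT = 275.93/23.33 = 11.83.
Q̇_max = COP_Carnot × Ẇ = 11.83 × 0.2310 kW = 2.732 kW = 2732 W.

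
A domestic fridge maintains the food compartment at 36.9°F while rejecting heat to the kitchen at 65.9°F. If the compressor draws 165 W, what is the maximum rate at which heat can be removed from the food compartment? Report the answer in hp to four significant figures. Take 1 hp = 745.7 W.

In absolute terms T_C = 275.87 K and T_H = 291.98 K, so ΔT = 16.11 K.
COP_Carnot = T_C/ΔT = 275.87/16.11 = 17.12.
Q̇_max = COP_Carnot × Ẇ = 17.12 × 165.0 W = 2825 W = 3.789 hp.

3.789 hp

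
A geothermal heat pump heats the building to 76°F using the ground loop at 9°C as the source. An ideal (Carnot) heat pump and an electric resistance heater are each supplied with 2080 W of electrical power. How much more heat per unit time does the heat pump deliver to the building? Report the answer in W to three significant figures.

38000 W

In absolute terms T_C = 282.15 K and T_H = 297.59 K, so ΔT = 15.44 K.
COP_Carnot = T_H/ΔT = 297.59/15.44 = 19.27.
The heat pump delivers Q̇_H = COP × Ẇ = 40080 W; the resistance heater delivers Ẇ = 2080 W.
Extra = (COP − 1)·Ẇ = 38000 W.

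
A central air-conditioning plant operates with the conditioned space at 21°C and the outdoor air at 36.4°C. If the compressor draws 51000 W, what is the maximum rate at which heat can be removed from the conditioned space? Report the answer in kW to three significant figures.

974 kW

In absolute terms T_C = 294.15 K and T_H = 309.55 K, so ΔT = 15.40 K.
COP_Carnot = T_C/ΔT = 294.15/15.40 = 19.10.
Q̇_max = COP_Carnot × Ẇ = 19.10 × 51000 W = 974100 W = 974.1 kW.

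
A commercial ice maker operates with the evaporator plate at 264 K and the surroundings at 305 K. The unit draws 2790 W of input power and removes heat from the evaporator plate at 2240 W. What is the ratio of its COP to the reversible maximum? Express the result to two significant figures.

COP_actual = Q̇_C/Ẇ = 2240/2790 = 0.8029.
The reservoir spacing is ΔT = 305 − 264 = 41.00 K.
COP_Carnot = T_C/ΔT = 264.00/41.00 = 6.439.
η_II = COP_actual/COP_Carnot = 0.8029/6.439 = 0.1247.

0.12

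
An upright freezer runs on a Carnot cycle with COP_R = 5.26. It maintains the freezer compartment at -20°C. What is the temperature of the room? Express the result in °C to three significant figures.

28.1 °C

COP_R = T_C/(T_H − T_C) gives T_H − T_C = T_C/COP.
With T_C = 253.15 K, T_H = 253.15 × (1 + 1/5.26) = 301.28 K.
Converting, 301.28 K = 28.13°C.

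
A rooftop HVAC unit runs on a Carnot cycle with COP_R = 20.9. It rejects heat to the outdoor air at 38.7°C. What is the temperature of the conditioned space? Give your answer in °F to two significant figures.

For a Carnot refrigerator COP_R = T_C/(T_H − T_C), so T_C = COP·T_H/(1 + COP).
With T_H = 311.85 K, T_C = 20.9 × 311.85/21.90 = 297.61 K.
Converting, 297.61 K = 76.03°F.

76 °F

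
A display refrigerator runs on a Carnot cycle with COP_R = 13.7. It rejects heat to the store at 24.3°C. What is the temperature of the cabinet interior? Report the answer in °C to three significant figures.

For a Carnot refrigerator COP_R = T_C/(T_H − T_C), so T_C = COP·T_H/(1 + COP).
With T_H = 297.45 K, T_C = 13.7 × 297.45/14.70 = 277.22 K.
Converting, 277.22 K = 4.07°C.

4.07 °C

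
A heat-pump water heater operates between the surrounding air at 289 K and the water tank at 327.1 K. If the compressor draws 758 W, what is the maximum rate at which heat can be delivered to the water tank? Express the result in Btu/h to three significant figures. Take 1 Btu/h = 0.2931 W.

22200 Btu/h

The reservoir spacing is ΔT = 327.1 − 289 = 38.10 K.
COP_Carnot = T_H/ΔT = 327.10/38.10 = 8.585.
Q̇_max = COP_Carnot × Ẇ = 8.585 × 758.0 W = 6508 W = 22200 Btu/h.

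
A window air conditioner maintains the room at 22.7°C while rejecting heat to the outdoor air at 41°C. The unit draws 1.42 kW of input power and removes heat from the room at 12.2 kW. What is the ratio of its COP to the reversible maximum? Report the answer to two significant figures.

0.53

COP_actual = Q̇_C/Ẇ = 12.20/1.420 = 8.592.
In absolute terms T_C = 295.85 K and T_H = 314.15 K, so ΔT = 18.30 K.
COP_Carnot = T_C/ΔT = 295.85/18.30 = 16.17.
η_II = COP_actual/COP_Carnot = 8.592/16.17 = 0.5314.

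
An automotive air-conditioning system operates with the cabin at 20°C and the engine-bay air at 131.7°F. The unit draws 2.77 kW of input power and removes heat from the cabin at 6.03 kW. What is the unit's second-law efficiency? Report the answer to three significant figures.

COP_actual = Q̇_C/Ẇ = 6.030/2.770 = 2.177.
In absolute terms T_C = 293.15 K and T_H = 328.54 K, so ΔT = 35.39 K.
COP_Carnot = T_C/ΔT = 293.15/35.39 = 8.284.
η_II = COP_actual/COP_Carnot = 2.177/8.284 = 0.2628.

0.263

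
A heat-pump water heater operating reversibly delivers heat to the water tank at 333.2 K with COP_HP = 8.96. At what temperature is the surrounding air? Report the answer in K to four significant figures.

296.0 K

COP_HP = T_H/(T_H − T_C) gives T_H − T_C = T_H/COP.
With T_H = 333.20 K, T_C = 333.20 × (1 − 1/8.96) = 296.01 K.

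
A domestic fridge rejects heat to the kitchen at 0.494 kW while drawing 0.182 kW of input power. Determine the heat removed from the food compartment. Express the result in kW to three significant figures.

0.312 kW

For a cyclic device the first law requires Q̇_H = Q̇_C + Ẇ.
Q̇_C = Q̇_H − Ẇ = 0.3120 kW.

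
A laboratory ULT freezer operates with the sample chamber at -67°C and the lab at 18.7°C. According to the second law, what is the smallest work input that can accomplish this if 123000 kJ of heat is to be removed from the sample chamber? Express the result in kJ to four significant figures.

In absolute terms T_C = 206.15 K and T_H = 291.85 K, so ΔT = 85.70 K.
The reversible limit is COP_R = T_C/ΔT = 2.405, so W_min = Q_C/COP = Q_C·ΔT/T_C.
W_min = 123000 × 85.70/206.15 = 51130 kJ.

51130 kJ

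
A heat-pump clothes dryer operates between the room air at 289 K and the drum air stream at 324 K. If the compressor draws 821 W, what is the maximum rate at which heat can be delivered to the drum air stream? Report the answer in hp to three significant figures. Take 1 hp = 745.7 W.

10.2 hp

The reservoir spacing is ΔT = 324 − 289 = 35.00 K.
COP_Carnot = T_H/ΔT = 324.00/35.00 = 9.257.
Q̇_max = COP_Carnot × Ẇ = 9.257 × 821.0 W = 7600 W = 10.19 hp.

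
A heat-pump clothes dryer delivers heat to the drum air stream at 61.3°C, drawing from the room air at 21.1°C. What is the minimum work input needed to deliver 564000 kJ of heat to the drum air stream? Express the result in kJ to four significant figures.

In absolute terms T_C = 294.25 K and T_H = 334.45 K, so ΔT = 40.20 K.
The reversible limit is COP_HP = T_H/ΔT = 8.320, so W_min = Q_H/COP = Q_H·ΔT/T_H.
W_min = 564000 × 40.20/334.45 = 67790 kJ.

67790 kJ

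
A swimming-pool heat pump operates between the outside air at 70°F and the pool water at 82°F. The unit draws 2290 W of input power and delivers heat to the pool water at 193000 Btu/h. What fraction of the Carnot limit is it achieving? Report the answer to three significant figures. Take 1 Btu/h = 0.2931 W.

Converting, Q̇_H = 193000 Btu/h = 56570 W, so COP_actual = Q̇_H/Ẇ = 56570/2290 = 24.70.
In absolute terms T_C = 294.26 K and T_H = 300.93 K, so ΔT = 6.667 K.
COP_Carnot = T_H/ΔT = 300.93/6.667 = 45.14.
η_II = COP_actual/COP_Carnot = 24.70/45.14 = 0.5472.

0.547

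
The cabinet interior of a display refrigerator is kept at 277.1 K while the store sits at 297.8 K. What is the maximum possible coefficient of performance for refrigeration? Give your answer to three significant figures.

13.4

The reservoir spacing is ΔT = 297.8 − 277.1 = 20.70 K.
For a reversible cycle, COP_Carnot = T_C/ΔT = 277.10/20.70 = 13.39.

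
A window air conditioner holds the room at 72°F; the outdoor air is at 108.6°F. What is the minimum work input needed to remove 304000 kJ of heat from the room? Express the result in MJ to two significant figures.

In absolute terms T_C = 295.37 K and T_H = 315.71 K, so ΔT = 20.33 K.
The reversible limit is COP_R = T_C/ΔT = 14.53, so W_min = Q_C/COP = Q_C·ΔT/T_C.
W_min = 304000 × 20.33/295.37 = 20930 kJ = 20.93 MJ.

21 MJ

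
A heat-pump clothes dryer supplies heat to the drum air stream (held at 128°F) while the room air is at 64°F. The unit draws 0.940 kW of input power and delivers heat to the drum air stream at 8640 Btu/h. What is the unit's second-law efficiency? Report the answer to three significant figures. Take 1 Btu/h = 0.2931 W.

0.293

Converting, Q̇_H = 8640 Btu/h = 2.532 kW, so COP_actual = Q̇_H/Ẇ = 2.532/0.9400 = 2.694.
In absolute terms T_C = 290.93 K and T_H = 326.48 K, so ΔT = 35.56 K.
COP_Carnot = T_H/ΔT = 326.48/35.56 = 9.182.
η_II = COP_actual/COP_Carnot = 2.694/9.182 = 0.2934.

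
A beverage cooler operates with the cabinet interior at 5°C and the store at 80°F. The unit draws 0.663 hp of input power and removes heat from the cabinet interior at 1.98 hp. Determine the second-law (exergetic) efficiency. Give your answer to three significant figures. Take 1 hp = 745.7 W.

0.233

COP_actual = Q̇_C/Ẇ = 1.980/0.6630 = 2.986.
In absolute terms T_C = 278.15 K and T_H = 299.82 K, so ΔT = 21.67 K.
COP_Carnot = T_C/ΔT = 278.15/21.67 = 12.84.
η_II = COP_actual/COP_Carnot = 2.986/12.84 = 0.2326.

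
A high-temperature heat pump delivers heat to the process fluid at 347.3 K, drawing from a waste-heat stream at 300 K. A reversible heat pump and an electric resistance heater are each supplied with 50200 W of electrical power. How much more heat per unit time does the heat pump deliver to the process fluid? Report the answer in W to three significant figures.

318000 W

The reservoir spacing is ΔT = 347.3 − 300 = 47.30 K.
COP_Carnot = T_H/ΔT = 347.30/47.30 = 7.342.
The heat pump delivers Q̇_H = COP × Ẇ = 368600 W; the resistance heater delivers Ẇ = 50200 W.
Extra = (COP − 1)·Ẇ = 318400 W.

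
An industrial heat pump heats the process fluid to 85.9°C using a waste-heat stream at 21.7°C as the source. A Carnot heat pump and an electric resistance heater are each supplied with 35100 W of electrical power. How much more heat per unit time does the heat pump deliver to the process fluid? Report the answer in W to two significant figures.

160000 W

In absolute terms T_C = 294.85 K and T_H = 359.05 K, so ΔT = 64.20 K.
COP_Carnot = T_H/ΔT = 359.05/64.20 = 5.593.
The heat pump delivers Q̇_H = COP × Ẇ = 196300 W; the resistance heater delivers Ẇ = 35100 W.
Extra = (COP − 1)·Ẇ = 161200 W.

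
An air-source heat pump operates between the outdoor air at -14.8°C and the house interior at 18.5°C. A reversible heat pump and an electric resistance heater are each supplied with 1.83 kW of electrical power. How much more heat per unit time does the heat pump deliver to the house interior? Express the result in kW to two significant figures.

14 kW

In absolute terms T_C = 258.35 K and T_H = 291.65 K, so ΔT = 33.30 K.
COP_Carnot = T_H/ΔT = 291.65/33.30 = 8.758.
The heat pump delivers Q̇_H = COP × Ẇ = 16.03 kW; the resistance heater delivers Ẇ = 1.830 kW.
Extra = (COP − 1)·Ẇ = 14.20 kW.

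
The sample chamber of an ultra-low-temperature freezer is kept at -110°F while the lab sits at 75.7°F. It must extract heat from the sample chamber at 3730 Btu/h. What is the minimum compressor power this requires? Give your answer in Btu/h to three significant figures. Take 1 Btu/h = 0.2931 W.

In absolute terms T_C = 194.26 K and T_H = 297.43 K, so ΔT = 103.2 K.
COP_Carnot = T_C/ΔT = 194.26/103.2 = 1.883.
Ẇ_min = Q̇/COP_Carnot = 3730/1.883 = 1981 Btu/h.

1980 Btu/h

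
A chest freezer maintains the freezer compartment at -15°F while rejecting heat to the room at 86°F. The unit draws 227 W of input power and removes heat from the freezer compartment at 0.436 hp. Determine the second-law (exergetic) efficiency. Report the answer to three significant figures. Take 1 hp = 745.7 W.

Converting, Q̇_C = 0.4360 hp = 325.1 W, so COP_actual = Q̇_C/Ẇ = 325.1/227.0 = 1.432.
In absolute terms T_C = 247.04 K and T_H = 303.15 K, so ΔT = 56.11 K.
COP_Carnot = T_C/ΔT = 247.04/56.11 = 4.403.
η_II = COP_actual/COP_Carnot = 1.432/4.403 = 0.3253.

0.325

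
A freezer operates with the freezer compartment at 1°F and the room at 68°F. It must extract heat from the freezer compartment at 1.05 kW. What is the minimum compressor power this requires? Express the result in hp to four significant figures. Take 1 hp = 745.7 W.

0.2048 hp

In absolute terms T_C = 255.93 K and T_H = 293.15 K, so ΔT = 37.22 K.
COP_Carnot = T_C/ΔT = 255.93/37.22 = 6.876.
Ẇ_min = Q̇/COP_Carnot = 1.050/6.876 = 0.1527 kW = 0.2048 hp.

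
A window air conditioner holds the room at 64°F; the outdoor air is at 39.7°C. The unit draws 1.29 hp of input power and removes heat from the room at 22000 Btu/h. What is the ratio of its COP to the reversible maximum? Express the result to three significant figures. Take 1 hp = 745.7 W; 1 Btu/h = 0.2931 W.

Converting, Q̇_C = 22000 Btu/h = 8.647 hp, so COP_actual = Q̇_C/Ẇ = 8.647/1.290 = 6.703.
In absolute terms T_C = 290.93 K and T_H = 312.85 K, so ΔT = 21.92 K.
COP_Carnot = T_C/ΔT = 290.93/21.92 = 13.27.
η_II = COP_actual/COP_Carnot = 6.703/13.27 = 0.5051.

0.505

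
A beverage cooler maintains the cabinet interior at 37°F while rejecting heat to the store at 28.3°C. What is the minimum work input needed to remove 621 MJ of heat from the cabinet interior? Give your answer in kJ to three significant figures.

57400 kJ

In absolute terms T_C = 275.93 K and T_H = 301.45 K, so ΔT = 25.52 K.
The reversible limit is COP_R = T_C/ΔT = 10.81, so W_min = Q_C/COP = Q_C·ΔT/T_C.
W_min = 621.0 × 25.52/275.93 = 57.44 MJ = 57440 kJ.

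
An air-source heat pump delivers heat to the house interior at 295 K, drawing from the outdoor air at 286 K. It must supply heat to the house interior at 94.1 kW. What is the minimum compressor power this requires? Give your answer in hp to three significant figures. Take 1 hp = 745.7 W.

3.85 hp

The reservoir spacing is ΔT = 295 − 286 = 9.000 K.
COP_Carnot = T_H/ΔT = 295.00/9.000 = 32.78.
Ẇ_min = Q̇/COP_Carnot = 94.10/32.78 = 2.871 kW = 3.850 hp.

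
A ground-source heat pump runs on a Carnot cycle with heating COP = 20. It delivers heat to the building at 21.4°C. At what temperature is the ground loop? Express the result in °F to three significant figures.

44.0 °F

COP_HP = T_H/(T_H − T_C) gives T_H − T_C = T_H/COP.
With T_H = 294.55 K, T_C = 294.55 × (1 − 1/20) = 279.82 K.
Converting, 279.82 K = 44.01°F.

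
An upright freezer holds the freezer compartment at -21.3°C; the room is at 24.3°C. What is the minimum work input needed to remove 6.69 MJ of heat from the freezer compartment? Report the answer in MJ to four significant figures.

1.211 MJ

In absolute terms T_C = 251.85 K and T_H = 297.45 K, so ΔT = 45.60 K.
The reversible limit is COP_R = T_C/ΔT = 5.523, so W_min = Q_C/COP = Q_C·ΔT/T_C.
W_min = 6.690 × 45.60/251.85 = 1.211 MJ.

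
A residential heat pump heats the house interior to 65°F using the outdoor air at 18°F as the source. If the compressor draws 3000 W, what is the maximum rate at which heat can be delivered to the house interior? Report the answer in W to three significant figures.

In absolute terms T_C = 265.37 K and T_H = 291.48 K, so ΔT = 26.11 K.
COP_Carnot = T_H/ΔT = 291.48/26.11 = 11.16.
Q̇_max = COP_Carnot × Ẇ = 11.16 × 3000 W = 33490 W.

33500 W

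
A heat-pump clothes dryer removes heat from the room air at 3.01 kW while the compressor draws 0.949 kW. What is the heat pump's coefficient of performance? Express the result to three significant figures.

The first law gives Q̇_H = Q̇_C + Ẇ, so the three rates are Q̇_C = 3.010, Q̇_H = 3.959, Ẇ = 0.9490 kW.
COP_HP = Q̇_H/Ẇ = 3.959/0.9490 = 4.172.

4.17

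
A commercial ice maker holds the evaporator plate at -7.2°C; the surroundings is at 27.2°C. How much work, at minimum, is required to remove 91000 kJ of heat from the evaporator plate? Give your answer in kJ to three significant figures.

In absolute terms T_C = 265.95 K and T_H = 300.35 K, so ΔT = 34.40 K.
The reversible limit is COP_R = T_C/ΔT = 7.731, so W_min = Q_C/COP = Q_C·ΔT/T_C.
W_min = 91000 × 34.40/265.95 = 11770 kJ.

11800 kJ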